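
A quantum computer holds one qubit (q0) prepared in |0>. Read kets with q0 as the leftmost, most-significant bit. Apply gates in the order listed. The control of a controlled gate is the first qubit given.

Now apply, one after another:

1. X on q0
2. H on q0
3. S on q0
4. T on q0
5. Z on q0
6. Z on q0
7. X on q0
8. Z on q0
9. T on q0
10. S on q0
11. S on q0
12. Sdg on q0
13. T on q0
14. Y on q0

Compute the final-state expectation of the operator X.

The observable X averages to -sqrt(2)/2.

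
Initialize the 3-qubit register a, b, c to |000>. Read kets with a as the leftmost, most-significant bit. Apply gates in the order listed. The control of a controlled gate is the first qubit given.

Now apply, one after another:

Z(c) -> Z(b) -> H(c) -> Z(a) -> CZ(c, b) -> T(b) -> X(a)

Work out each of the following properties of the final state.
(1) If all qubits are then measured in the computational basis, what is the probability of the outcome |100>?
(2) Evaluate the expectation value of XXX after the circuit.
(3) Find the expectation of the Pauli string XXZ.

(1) The probability of measuring |100> is 1/2.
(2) The expectation value of XXX is 0.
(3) The expectation value of XXZ is 0.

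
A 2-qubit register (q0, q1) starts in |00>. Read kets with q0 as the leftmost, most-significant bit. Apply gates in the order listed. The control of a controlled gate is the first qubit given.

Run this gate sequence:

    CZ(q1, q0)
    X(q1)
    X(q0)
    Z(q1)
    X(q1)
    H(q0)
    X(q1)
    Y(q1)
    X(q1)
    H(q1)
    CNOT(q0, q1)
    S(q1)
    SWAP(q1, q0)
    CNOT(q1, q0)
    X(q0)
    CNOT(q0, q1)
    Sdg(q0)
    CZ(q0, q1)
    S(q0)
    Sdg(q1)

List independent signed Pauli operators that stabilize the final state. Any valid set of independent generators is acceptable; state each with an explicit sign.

One valid set of independent stabilizer generators is +XZ, +ZX (any independent generating set of the same group is equally correct).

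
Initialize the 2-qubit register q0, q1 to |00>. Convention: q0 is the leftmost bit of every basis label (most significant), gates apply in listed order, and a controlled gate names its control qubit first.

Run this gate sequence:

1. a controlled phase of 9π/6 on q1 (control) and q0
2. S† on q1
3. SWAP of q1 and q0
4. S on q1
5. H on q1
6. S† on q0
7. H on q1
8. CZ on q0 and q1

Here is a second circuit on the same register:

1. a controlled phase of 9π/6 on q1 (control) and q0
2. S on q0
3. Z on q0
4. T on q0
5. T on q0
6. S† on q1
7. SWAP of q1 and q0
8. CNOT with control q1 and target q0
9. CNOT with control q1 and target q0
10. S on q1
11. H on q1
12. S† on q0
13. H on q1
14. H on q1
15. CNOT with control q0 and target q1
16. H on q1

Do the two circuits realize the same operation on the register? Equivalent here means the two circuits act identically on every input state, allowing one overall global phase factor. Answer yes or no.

Yes — the two circuits implement the same unitary up to a global phase.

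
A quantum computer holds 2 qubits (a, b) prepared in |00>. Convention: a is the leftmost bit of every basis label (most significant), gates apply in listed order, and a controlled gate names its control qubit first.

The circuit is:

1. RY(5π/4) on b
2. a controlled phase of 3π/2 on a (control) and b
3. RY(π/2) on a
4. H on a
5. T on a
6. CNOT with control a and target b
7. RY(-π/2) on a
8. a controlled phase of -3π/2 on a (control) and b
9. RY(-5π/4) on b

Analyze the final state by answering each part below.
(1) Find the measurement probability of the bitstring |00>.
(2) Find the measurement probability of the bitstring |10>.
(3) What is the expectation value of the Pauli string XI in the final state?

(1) The probability of measuring |00> is 1/2.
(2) The probability of measuring |10> is 3/8.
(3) The expectation value of XI is -1/2 + sqrt(2)/4.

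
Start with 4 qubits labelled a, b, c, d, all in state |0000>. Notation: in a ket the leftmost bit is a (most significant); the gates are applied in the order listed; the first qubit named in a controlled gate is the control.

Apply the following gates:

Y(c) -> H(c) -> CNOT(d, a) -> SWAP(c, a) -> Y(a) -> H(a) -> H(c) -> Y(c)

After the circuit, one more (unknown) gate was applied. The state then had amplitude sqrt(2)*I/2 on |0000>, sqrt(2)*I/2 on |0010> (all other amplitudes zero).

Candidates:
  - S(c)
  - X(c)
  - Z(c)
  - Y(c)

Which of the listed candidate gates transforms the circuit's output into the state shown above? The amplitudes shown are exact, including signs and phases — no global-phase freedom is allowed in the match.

It was Z(c) that produced the state shown.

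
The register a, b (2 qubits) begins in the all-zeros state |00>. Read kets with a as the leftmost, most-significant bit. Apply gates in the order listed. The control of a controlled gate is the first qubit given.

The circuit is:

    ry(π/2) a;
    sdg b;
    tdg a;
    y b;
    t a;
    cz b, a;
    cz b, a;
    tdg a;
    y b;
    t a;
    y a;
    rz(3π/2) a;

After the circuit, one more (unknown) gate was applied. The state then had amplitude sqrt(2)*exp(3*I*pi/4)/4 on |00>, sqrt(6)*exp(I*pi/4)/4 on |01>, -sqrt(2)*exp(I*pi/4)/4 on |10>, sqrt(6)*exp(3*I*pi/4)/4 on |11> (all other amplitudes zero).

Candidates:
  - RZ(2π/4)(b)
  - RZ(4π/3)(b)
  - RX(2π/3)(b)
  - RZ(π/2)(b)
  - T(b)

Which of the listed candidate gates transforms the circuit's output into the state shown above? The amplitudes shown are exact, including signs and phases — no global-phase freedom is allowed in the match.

It was RX(2π/3)(b) that produced the state shown. Key observation: gates 3-10 undo each other exactly, leaving only the rest of the circuit to track.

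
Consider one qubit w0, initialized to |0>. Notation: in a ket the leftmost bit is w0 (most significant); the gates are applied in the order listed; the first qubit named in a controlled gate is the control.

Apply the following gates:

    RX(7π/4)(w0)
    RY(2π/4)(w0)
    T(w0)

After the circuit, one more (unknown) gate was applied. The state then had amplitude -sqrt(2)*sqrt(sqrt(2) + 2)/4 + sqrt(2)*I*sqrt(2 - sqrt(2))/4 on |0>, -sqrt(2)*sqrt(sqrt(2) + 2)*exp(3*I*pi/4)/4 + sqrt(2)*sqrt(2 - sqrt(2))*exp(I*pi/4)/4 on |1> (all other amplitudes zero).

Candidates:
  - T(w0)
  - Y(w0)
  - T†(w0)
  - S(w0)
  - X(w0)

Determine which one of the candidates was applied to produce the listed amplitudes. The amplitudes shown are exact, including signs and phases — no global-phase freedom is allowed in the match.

The applied gate was S(w0).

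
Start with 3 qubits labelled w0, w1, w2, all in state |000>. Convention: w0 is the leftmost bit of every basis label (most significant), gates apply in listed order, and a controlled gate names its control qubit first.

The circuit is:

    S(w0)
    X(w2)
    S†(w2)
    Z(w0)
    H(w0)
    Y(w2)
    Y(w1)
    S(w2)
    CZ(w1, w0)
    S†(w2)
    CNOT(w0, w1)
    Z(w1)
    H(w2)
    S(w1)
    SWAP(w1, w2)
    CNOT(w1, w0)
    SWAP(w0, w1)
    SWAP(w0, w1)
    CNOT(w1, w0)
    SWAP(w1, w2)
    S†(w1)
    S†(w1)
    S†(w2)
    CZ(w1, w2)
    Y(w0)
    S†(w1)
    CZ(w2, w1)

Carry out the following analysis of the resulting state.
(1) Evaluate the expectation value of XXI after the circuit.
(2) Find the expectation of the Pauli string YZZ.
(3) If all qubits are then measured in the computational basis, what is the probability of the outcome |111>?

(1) The observable XXI averages to 1. Key observation: gates 14-21 undo each other exactly, leaving only the rest of the circuit to track.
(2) The observable YZZ averages to 0.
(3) Outcome |111> occurs with probability 1/4.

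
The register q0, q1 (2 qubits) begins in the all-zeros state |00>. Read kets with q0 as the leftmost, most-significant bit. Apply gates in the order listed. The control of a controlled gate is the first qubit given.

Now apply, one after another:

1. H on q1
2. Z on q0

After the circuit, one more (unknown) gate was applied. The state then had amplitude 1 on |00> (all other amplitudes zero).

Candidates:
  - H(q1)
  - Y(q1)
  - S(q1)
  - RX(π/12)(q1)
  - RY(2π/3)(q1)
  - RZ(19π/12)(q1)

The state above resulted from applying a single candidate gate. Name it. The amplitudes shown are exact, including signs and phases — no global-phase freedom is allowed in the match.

The unique candidate consistent with the amplitudes is H(q1).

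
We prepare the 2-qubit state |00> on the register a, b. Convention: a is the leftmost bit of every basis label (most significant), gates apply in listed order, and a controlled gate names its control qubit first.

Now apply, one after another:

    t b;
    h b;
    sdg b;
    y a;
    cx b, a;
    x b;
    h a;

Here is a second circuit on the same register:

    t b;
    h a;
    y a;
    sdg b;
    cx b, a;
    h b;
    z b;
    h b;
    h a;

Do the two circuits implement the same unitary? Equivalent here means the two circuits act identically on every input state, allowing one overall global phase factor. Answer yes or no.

No — the two circuits implement different unitaries, even allowing a global phase.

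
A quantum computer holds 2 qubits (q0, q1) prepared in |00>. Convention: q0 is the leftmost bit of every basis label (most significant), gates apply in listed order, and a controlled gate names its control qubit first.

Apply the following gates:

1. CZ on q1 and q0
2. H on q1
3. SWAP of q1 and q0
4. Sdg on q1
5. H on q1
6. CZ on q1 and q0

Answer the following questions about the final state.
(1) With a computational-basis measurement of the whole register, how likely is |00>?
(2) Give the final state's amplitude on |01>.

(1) A full measurement returns |00> with probability 1/4.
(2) The amplitude on |01> is 1/2.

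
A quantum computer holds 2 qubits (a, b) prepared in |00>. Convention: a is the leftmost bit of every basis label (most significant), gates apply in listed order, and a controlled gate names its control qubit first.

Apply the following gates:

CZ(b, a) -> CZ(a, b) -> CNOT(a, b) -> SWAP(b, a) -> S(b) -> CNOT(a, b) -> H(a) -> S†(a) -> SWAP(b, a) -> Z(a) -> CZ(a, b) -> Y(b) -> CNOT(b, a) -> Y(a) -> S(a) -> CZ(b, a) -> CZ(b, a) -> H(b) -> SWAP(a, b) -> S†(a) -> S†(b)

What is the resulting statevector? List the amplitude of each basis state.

The final amplitudes are 1/2 on |00>, -I/2 on |01>, I/2 on |10>, -1/2 on |11>. Key observation: steps 16-17 multiply out to the identity, so the circuit reduces to the remaining gates.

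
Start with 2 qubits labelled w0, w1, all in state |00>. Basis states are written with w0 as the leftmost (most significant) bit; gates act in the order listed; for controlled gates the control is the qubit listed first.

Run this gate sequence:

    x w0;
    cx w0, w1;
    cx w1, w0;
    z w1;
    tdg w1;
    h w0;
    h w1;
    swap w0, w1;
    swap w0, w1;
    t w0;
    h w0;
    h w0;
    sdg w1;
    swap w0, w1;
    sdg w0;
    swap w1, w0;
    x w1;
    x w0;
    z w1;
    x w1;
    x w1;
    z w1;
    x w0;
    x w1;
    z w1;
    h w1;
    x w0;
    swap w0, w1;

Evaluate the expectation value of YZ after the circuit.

In the final state, YZ has expectation 0. Key observation: steps 17-24 multiply out to the identity, so the circuit reduces to the remaining gates.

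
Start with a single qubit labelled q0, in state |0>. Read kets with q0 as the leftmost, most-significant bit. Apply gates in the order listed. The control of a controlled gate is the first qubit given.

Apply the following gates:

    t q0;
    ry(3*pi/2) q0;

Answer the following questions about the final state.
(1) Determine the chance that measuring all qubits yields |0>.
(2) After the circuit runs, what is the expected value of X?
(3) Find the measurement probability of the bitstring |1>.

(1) Outcome |0> occurs with probability 1/2.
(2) The expectation value of X is -1.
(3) The probability of measuring |1> is 1/2.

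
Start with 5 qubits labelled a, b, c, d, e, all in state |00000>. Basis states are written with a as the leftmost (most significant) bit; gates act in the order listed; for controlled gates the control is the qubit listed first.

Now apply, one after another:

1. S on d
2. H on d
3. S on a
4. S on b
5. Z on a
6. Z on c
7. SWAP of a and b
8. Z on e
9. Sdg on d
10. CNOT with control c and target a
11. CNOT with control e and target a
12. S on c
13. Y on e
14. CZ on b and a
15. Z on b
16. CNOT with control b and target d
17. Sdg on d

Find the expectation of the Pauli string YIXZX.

The expectation value of YIXZX is 0.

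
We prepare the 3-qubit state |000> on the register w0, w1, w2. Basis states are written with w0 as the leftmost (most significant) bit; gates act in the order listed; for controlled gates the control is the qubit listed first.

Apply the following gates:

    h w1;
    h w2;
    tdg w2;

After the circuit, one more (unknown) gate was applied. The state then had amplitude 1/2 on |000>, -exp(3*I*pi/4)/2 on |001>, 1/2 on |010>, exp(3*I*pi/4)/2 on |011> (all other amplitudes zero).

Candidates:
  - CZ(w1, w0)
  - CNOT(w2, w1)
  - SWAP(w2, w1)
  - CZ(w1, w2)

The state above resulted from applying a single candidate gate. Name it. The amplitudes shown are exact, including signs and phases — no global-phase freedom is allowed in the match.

The applied gate was CZ(w1, w2).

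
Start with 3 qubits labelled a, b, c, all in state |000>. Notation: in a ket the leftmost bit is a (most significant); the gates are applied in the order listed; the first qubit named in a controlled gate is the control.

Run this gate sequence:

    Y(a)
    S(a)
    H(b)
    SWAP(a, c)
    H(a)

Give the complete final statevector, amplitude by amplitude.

After the circuit, the state carries amplitude 0 on |000>, -1/2 on |001>, 0 on |010>, -1/2 on |011>, 0 on |100>, -1/2 on |101>, 0 on |110>, -1/2 on |111>.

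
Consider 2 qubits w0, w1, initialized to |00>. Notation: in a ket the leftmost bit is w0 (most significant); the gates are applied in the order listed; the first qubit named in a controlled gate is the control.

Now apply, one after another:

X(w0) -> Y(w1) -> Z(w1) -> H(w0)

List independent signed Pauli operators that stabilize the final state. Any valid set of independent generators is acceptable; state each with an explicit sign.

One valid set of independent stabilizer generators is -XI, -IZ (any independent generating set of the same group is equally correct).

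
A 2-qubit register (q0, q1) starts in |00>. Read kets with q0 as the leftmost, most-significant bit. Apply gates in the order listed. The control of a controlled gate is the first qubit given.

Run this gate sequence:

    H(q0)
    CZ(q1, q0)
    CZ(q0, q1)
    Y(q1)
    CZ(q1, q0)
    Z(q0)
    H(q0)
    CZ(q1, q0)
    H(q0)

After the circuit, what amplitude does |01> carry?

|01> carries amplitude sqrt(2)*I/2 in the final state.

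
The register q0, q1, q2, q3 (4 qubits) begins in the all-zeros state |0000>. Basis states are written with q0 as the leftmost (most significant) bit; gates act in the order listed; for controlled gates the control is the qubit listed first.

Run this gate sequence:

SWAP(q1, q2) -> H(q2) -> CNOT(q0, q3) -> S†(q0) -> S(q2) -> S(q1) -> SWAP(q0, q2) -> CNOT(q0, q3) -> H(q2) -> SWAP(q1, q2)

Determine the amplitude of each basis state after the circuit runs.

The final amplitudes are 1/2 on |0000>, 1/2 on |0100>, I/2 on |1001>, I/2 on |1101>, and 0 on every other basis state.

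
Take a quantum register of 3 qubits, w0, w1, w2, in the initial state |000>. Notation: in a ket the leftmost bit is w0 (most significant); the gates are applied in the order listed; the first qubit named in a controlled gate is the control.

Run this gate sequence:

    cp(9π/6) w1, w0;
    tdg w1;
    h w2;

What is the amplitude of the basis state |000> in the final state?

|000> carries amplitude sqrt(2)/2 in the final state.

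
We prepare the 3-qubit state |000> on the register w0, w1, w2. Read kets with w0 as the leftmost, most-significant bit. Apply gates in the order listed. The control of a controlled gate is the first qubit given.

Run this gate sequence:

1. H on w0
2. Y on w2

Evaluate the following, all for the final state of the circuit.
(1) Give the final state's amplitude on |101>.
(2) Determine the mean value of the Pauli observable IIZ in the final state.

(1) The amplitude on |101> is sqrt(2)*I/2.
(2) The expectation value of IIZ is -1.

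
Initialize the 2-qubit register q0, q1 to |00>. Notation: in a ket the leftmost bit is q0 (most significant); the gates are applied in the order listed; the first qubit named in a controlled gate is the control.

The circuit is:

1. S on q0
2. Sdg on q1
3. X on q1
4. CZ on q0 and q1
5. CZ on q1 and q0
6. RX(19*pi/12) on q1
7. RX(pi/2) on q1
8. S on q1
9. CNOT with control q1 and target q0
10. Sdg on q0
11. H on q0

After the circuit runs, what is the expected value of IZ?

The observable IZ averages to -sqrt(6)/4 - sqrt(2)/4.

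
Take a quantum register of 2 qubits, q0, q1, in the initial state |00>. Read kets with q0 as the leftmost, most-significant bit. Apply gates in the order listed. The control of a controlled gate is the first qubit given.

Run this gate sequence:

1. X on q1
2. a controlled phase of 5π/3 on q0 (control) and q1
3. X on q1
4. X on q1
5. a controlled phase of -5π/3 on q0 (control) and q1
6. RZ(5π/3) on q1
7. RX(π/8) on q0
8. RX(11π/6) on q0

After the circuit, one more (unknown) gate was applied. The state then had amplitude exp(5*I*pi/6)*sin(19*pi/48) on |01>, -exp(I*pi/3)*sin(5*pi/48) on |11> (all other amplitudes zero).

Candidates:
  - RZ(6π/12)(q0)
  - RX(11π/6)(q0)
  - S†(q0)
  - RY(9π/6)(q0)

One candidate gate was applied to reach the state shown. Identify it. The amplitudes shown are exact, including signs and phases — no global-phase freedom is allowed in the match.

The applied gate was RX(11π/6)(q0). Key observation: gates 2-5 undo each other exactly, leaving only the rest of the circuit to track.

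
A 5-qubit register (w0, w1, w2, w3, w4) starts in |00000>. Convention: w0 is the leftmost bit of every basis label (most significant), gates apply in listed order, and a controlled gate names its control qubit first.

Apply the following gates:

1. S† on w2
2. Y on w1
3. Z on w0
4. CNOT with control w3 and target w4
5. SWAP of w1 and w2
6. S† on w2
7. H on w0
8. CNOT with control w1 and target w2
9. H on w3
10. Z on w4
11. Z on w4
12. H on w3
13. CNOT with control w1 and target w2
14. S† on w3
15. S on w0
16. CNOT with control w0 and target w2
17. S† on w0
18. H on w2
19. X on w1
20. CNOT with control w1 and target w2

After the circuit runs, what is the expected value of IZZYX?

In the final state, IZZYX has expectation 0. Key observation: the block from step 8 through step 13 cancels to the identity and can be dropped.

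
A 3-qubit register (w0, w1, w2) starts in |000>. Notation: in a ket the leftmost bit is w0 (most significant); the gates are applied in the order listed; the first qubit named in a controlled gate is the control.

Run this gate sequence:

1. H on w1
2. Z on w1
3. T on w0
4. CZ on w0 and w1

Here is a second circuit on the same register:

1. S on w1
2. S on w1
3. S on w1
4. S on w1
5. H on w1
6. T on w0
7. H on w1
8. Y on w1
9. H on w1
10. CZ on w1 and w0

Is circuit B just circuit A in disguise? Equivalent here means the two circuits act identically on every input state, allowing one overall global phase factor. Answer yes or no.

No — the two circuits implement different unitaries, even allowing a global phase.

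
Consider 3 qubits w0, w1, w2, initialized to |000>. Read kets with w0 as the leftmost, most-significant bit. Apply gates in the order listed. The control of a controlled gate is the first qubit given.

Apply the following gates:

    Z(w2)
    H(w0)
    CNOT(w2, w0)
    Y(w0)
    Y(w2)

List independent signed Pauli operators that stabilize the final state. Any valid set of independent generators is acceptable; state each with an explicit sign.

The stabilizer group can be generated by -XII, +IZI, -IIZ, among other valid generating sets.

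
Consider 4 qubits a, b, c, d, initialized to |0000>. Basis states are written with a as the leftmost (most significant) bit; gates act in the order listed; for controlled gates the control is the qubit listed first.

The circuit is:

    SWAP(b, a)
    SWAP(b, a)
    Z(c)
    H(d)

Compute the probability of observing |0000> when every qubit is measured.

The probability of measuring |0000> is 1/2. Key observation: the block from step 1 through step 2 cancels to the identity and can be dropped.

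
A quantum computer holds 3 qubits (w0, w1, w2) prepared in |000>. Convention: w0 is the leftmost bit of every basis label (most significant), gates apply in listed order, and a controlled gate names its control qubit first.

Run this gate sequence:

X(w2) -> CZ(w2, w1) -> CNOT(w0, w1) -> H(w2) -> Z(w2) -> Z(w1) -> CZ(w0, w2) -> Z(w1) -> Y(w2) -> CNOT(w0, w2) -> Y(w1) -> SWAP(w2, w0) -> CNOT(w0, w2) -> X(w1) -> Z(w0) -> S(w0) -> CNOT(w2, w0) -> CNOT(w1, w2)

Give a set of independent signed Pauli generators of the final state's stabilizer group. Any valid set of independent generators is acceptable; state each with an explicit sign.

One valid set of independent stabilizer generators is +IIY, +ZII, +IZI (any independent generating set of the same group is equally correct).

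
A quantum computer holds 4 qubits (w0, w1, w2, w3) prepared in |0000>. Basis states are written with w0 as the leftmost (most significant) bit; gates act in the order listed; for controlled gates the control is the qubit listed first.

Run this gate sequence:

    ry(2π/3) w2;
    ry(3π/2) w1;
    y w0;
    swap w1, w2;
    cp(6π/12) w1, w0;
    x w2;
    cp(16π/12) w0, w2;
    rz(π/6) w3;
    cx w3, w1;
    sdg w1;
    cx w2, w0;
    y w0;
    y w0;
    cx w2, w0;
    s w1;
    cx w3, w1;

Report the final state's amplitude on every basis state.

After the circuit, the state carries amplitude sqrt(2)*exp(5*I*pi/12)/4 on |1000>, sqrt(2)*exp(3*I*pi/4)/4 on |1010>, sqrt(6)*exp(11*I*pi/12)/4 on |1100>, -sqrt(6)*exp(I*pi/4)/4 on |1110>, and 0 on every other basis state. Key observation: the block from step 9 through step 16 cancels to the identity and can be dropped.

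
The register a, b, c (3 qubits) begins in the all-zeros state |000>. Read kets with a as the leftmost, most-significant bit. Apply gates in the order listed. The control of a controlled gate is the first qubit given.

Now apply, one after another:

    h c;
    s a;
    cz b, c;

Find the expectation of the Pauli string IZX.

The observable IZX averages to 1.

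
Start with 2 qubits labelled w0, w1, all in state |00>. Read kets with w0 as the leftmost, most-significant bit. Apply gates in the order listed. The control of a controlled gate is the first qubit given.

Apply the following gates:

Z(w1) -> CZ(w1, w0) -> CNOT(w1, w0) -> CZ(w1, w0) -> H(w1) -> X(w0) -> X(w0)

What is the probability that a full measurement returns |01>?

Outcome |01> occurs with probability 1/2. Key observation: steps 6-7 multiply out to the identity, so the circuit reduces to the remaining gates.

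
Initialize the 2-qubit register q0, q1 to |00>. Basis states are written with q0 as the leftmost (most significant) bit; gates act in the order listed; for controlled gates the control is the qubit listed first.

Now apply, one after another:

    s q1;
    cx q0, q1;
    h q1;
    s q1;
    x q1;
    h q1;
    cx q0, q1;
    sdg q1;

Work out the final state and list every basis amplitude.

After the circuit, the state carries amplitude 1/2 + I/2 on |00>, 1/2 + I/2 on |01>, 0 on |10>, 0 on |11>.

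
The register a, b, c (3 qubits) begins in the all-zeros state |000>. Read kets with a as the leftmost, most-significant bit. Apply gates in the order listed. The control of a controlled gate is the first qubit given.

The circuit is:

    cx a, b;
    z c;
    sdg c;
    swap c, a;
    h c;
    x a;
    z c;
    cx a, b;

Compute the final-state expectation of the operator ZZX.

The expectation value of ZZX is -1.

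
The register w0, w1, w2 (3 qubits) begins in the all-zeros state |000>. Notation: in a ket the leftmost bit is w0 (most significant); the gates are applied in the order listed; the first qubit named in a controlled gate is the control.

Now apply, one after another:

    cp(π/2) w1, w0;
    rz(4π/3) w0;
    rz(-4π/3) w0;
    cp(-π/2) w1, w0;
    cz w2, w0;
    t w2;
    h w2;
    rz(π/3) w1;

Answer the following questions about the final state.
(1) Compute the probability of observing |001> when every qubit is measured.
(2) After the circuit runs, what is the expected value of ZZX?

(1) The probability of measuring |001> is 1/2. Key observation: gates 1-4 undo each other exactly, leaving only the rest of the circuit to track.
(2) In the final state, ZZX has expectation 1.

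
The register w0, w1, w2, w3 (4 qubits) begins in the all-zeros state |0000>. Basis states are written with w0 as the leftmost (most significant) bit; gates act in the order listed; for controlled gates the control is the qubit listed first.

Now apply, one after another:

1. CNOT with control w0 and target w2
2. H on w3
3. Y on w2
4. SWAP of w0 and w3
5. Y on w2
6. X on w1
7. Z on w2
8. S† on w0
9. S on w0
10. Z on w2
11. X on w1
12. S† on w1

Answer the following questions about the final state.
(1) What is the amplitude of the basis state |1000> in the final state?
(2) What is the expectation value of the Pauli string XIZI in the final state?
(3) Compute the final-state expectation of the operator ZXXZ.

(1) The final state's coefficient on |1000> equals sqrt(2)/2. Key observation: gates 7-10 undo each other exactly, leaving only the rest of the circuit to track.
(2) In the final state, XIZI has expectation 1.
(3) The observable ZXXZ averages to 0.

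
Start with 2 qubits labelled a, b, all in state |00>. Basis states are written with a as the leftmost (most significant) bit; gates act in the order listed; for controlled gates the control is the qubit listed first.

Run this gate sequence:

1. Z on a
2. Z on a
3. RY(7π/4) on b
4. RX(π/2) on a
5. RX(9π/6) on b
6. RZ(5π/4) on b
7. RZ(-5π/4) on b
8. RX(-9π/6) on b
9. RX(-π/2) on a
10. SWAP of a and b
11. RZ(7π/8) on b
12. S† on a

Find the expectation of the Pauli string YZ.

The expectation value of YZ is sqrt(2)/2. Key observation: steps 4-9 multiply out to the identity, so the circuit reduces to the remaining gates.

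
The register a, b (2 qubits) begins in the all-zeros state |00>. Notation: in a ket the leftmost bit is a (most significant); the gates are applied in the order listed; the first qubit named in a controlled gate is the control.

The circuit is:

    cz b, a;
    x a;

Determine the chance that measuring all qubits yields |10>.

The probability of measuring |10> is 1.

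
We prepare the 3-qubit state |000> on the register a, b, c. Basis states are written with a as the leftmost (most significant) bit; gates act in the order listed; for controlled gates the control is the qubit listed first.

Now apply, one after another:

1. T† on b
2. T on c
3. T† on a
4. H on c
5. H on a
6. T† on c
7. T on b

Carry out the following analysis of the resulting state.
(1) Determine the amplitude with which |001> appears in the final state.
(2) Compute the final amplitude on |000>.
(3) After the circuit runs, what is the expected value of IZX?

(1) The amplitude on |001> is -exp(3*I*pi/4)/2.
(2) The amplitude on |000> is 1/2.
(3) The observable IZX averages to sqrt(2)/2.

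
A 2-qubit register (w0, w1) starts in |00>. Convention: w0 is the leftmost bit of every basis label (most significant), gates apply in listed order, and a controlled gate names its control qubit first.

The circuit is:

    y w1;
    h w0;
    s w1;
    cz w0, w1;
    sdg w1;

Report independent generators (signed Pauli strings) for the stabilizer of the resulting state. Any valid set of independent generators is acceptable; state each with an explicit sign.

One valid set of independent stabilizer generators is -XI, -IZ (any independent generating set of the same group is equally correct).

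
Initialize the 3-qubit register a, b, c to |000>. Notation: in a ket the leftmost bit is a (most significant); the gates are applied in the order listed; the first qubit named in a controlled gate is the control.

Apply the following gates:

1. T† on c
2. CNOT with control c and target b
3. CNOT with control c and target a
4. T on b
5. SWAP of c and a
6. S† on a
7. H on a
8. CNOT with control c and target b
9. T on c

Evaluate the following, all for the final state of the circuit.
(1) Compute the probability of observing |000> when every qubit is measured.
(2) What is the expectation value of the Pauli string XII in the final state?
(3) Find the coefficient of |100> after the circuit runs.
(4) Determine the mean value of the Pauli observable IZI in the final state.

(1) Outcome |000> occurs with probability 1/2.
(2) The expectation value of XII is 1.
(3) The final state's coefficient on |100> equals sqrt(2)/2.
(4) The observable IZI averages to 1.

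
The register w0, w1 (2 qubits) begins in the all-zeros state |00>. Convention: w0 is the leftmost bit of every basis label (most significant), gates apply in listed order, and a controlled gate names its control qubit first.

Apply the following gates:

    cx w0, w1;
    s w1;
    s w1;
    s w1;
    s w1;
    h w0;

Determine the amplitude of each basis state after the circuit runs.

After the circuit, the state carries amplitude sqrt(2)/2 on |00>, 0 on |01>, sqrt(2)/2 on |10>, 0 on |11>. Key observation: gates 2-5 undo each other exactly, leaving only the rest of the circuit to track.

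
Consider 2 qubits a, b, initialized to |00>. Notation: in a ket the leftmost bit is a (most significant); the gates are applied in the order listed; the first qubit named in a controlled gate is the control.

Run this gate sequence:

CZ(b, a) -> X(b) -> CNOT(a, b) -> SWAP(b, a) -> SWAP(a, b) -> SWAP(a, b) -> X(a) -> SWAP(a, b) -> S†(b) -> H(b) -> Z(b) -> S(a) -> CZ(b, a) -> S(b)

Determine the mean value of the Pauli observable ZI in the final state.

The expectation value of ZI is 1.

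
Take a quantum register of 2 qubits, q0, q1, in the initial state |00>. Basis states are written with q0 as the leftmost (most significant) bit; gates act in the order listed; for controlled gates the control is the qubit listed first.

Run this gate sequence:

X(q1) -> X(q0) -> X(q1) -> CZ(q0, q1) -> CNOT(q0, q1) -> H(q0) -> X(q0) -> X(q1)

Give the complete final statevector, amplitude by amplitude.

After the circuit, the state carries amplitude -sqrt(2)/2 on |00>, 0 on |01>, sqrt(2)/2 on |10>, 0 on |11>.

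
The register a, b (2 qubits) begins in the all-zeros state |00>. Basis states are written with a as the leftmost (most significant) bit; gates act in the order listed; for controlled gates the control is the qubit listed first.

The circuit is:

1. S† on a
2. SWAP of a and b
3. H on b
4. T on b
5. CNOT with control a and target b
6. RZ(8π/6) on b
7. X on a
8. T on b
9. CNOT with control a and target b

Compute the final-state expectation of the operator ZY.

The observable ZY averages to -1/2.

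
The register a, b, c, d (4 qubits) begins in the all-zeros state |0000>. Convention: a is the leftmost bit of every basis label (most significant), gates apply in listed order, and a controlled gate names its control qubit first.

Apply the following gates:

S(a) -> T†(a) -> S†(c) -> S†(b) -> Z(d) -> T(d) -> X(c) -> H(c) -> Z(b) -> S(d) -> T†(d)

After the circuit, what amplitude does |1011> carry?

The final state's coefficient on |1011> equals 0.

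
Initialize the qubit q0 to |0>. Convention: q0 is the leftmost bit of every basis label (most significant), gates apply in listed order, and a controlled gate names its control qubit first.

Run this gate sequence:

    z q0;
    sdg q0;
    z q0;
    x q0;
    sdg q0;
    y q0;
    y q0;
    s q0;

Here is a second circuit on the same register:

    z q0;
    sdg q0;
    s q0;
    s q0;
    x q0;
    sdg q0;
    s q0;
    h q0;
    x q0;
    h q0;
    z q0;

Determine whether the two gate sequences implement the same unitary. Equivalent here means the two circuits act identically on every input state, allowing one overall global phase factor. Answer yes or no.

Yes, they are equivalent — the unitaries differ by at most a global phase.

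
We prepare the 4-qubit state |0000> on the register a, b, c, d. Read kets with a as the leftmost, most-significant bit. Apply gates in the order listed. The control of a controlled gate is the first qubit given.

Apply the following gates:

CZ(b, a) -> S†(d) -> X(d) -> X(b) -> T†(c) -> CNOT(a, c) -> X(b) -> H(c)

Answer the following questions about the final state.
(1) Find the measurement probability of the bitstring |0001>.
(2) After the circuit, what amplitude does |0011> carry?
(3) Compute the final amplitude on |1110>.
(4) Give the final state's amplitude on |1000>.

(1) A full measurement returns |0001> with probability 1/2.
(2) The amplitude on |0011> is sqrt(2)/2.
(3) The final state's coefficient on |1110> equals 0.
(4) The amplitude on |1000> is 0.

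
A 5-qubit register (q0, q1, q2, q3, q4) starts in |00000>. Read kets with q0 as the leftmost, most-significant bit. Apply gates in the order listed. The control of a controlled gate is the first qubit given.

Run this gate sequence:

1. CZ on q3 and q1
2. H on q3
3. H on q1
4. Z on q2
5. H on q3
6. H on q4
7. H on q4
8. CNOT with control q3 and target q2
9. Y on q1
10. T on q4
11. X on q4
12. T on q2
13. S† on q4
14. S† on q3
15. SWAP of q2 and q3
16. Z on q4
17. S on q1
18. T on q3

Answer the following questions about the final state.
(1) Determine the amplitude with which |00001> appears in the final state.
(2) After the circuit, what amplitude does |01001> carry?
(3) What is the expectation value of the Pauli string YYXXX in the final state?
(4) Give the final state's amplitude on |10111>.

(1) The amplitude on |00001> is sqrt(2)/2.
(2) |01001> carries amplitude -sqrt(2)*I/2 in the final state.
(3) The expectation value of YYXXX is 0.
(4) The amplitude on |10111> is 0.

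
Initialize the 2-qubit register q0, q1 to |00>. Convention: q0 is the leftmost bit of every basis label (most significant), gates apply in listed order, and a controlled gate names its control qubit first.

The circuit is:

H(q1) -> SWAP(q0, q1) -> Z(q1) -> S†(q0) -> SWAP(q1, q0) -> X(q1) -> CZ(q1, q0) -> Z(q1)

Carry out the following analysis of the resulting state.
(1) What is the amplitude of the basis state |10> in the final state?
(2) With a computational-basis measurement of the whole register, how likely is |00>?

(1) The amplitude on |10> is 0.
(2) The probability of measuring |00> is 1/2.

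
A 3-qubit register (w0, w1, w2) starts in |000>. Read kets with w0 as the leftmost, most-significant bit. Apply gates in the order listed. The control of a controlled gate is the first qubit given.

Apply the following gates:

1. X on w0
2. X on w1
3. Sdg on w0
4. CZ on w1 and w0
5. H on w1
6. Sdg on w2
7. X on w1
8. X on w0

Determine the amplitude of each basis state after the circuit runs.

The resulting statevector has amplitude -sqrt(2)*I/2 on |000>, sqrt(2)*I/2 on |010>, and 0 on every other basis state.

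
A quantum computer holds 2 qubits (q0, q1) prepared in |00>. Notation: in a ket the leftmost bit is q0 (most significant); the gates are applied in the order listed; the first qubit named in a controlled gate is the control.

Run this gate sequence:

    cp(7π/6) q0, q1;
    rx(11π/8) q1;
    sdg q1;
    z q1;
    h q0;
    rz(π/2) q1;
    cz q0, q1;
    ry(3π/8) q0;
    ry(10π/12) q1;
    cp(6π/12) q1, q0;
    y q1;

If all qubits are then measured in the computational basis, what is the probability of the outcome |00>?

Outcome |00> occurs with probability -sqrt(3)*sin(3*pi/16)*sin(5*pi/16)**2*cos(3*pi/16)/4 - sqrt(3)*sin(5*pi/16)**2*cos(3*pi/16)**2/8 - sin(3*pi/16)*cos(3*pi/16)*cos(5*pi/16)**2/2 - sqrt(3)*sin(3*pi/16)*cos(3*pi/16)*cos(5*pi/16)**2/4 - sqrt(3)*sin(3*pi/16)**2*sin(5*pi/16)**2/8 + sqrt(3)*sin(3*pi/16)**2*cos(5*pi/16)**2/8 + sin(3*pi/16)**2*cos(5*pi/16)**2/4 + sqrt(3)*cos(3*pi/16)**2*cos(5*pi/16)**2/8 + cos(3*pi/16)**2*cos(5*pi/16)**2/4 + sin(3*pi/16)**2*sin(5*pi/16)**2/4 + sin(5*pi/16)**2*cos(3*pi/16)**2/4 + sin(3*pi/16)*sin(5*pi/16)**2*cos(3*pi/16)/2.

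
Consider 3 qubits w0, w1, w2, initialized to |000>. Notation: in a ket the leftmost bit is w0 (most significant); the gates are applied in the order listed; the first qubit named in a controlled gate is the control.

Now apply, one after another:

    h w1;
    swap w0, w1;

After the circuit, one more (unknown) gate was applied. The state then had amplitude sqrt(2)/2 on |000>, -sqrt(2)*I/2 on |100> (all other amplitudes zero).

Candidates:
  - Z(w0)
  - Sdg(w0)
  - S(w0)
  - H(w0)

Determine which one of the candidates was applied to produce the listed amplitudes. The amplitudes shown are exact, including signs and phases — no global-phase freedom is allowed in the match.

The unique candidate consistent with the amplitudes is Sdg(w0).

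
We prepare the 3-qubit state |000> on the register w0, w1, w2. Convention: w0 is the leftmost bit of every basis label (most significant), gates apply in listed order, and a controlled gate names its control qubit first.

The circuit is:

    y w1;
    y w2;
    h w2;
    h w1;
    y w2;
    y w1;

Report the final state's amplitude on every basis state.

After the circuit, the state carries amplitude 1/2 on |000>, 1/2 on |001>, 1/2 on |010>, 1/2 on |011>, 0 on |100>, 0 on |101>, 0 on |110>, 0 on |111>.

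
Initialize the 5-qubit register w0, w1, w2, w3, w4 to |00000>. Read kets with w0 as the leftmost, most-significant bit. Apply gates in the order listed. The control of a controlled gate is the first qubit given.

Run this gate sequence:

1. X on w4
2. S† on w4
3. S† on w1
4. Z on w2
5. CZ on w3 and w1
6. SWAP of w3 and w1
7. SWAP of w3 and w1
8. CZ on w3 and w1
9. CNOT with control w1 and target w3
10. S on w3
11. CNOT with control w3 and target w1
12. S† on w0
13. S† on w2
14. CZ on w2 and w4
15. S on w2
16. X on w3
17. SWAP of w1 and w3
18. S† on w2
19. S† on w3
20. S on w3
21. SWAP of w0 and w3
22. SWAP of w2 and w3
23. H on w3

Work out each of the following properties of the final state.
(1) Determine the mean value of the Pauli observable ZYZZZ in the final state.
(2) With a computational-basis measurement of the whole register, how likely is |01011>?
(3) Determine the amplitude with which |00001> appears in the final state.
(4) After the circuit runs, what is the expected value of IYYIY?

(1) The observable ZYZZZ averages to 0.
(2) The probability of measuring |01011> is 1/2.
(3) The amplitude on |00001> is 0.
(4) The expectation value of IYYIY is 0.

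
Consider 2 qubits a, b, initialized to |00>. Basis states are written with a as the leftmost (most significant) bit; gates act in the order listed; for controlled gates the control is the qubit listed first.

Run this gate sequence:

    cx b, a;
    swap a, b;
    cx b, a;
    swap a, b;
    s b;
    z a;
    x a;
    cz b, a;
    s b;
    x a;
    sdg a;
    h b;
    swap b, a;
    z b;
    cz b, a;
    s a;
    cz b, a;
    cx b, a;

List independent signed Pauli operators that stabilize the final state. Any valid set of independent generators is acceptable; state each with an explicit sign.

One valid set of independent stabilizer generators is +YI, +IZ (any independent generating set of the same group is equally correct).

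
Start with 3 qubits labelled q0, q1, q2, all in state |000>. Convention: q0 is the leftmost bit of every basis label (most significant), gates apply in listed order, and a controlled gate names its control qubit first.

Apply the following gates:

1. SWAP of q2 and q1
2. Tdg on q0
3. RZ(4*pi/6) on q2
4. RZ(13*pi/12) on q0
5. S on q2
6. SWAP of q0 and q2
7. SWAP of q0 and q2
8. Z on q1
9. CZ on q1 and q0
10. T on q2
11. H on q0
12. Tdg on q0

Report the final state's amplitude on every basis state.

The final amplitudes are -sqrt(2)*exp(I*pi/8)/2 on |000>, sqrt(2)*exp(7*I*pi/8)/2 on |100>, and 0 on every other basis state.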